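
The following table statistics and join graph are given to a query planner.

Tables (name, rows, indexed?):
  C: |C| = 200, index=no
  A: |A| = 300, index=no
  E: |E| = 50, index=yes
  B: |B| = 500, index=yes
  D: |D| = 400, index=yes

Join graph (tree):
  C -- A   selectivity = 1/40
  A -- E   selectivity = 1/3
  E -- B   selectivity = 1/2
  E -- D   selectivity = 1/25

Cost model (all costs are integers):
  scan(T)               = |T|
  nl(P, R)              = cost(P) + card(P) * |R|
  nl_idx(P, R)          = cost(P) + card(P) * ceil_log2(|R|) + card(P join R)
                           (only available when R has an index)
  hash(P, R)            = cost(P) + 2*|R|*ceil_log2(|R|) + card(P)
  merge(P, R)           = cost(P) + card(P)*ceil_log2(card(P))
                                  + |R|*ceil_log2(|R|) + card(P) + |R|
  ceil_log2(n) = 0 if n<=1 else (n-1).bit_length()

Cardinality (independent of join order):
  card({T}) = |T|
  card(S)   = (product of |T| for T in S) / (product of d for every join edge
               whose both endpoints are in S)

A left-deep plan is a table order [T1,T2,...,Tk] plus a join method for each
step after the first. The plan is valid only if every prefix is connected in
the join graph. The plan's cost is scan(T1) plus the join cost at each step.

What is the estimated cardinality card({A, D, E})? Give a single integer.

80000

Tables in S: A(300), D(400), E(50)
Edges inside S: A-E(d=3), E-D(d=25)
numerator = 300 * 400 * 50 = 6000000
denominator = 3 * 25 = 75
card(S) = 6000000 / 75 = 80000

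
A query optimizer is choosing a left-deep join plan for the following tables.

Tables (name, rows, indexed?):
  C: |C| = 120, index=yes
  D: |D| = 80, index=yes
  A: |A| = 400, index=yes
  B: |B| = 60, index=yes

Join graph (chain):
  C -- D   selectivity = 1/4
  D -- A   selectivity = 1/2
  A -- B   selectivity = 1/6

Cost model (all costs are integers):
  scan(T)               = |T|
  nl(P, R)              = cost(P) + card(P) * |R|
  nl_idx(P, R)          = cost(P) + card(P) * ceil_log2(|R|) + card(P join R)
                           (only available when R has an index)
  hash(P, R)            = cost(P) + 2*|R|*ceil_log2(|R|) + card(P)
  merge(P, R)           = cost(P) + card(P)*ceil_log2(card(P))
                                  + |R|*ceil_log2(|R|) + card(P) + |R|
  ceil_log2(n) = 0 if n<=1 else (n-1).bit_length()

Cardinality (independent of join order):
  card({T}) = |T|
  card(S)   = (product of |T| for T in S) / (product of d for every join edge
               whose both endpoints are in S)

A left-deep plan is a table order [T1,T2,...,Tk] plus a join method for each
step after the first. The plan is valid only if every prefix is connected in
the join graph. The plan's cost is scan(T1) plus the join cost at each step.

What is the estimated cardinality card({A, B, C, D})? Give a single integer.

Tables in S: A(400), B(60), C(120), D(80)
Edges inside S: C-D(d=4), D-A(d=2), A-B(d=6)
numerator = 400 * 60 * 120 * 80 = 230400000
denominator = 4 * 2 * 6 = 48
card(S) = 230400000 / 48 = 4800000

4800000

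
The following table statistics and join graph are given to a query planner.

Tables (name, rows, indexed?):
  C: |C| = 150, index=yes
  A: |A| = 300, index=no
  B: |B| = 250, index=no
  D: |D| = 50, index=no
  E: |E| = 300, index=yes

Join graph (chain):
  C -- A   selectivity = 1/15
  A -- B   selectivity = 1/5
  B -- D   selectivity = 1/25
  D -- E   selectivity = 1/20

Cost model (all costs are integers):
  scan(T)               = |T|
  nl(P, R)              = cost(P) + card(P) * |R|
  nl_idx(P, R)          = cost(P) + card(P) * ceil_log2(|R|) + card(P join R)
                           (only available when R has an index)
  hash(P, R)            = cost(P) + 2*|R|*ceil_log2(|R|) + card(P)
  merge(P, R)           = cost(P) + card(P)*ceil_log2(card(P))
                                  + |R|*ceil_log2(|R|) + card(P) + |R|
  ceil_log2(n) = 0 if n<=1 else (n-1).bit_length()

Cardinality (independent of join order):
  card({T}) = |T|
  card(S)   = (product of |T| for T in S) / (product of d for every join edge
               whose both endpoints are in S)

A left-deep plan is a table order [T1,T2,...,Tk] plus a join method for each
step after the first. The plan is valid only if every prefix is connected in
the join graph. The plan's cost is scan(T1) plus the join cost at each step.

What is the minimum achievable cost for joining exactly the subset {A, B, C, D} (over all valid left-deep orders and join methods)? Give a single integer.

39400

Selinger DP over subsets of {A,B,C,D}:
  {C}: scan cost=150, card=150
  {A}: scan cost=300, card=300
  {B}: scan cost=250, card=250
  {D}: scan cost=50, card=50
  {AC}: card=3000; try (C,hash)→3000, (A,merge)→4500, (C,merge)→4650, (C,nl_idx)→5700, (A,hash)→5700, (A,nl)→45150 …(+1); best=3000 via (C,hash)
  {AB}: card=15000; try (B,hash)→4600, (A,merge)→5500, (B,merge)→5550, (A,hash)→5900, (A,nl)→75250, (B,nl)→75300; best=4600 via (B,hash)
  {BD}: card=500; try (D,hash)→1100, (B,merge)→2650, (D,merge)→2850, (B,hash)→4100, (B,nl)→12550, (D,nl)→12750; best=1100 via (D,hash)
  {ABC}: card=150000; try (B,hash)→10000, (C,hash)→22000, (B,merge)→44250, (C,merge)→230950, (C,nl_idx)→274600, (B,nl)→753000 …(+1); best=10000 via (B,hash)
  {ABD}: card=30000; try (A,hash)→7000, (A,merge)→9100, (D,hash)→20200, (A,nl)→151100, (D,merge)→229950, (D,nl)→754600; best=7000 via (A,hash)
  {ABCD}: card=300000; try (C,hash)→39400, (D,hash)→160600, (C,merge)→488350, (C,nl_idx)→547000, (D,merge)→2860350, (C,nl)→4507000 …(+1); best=39400 via (C,hash)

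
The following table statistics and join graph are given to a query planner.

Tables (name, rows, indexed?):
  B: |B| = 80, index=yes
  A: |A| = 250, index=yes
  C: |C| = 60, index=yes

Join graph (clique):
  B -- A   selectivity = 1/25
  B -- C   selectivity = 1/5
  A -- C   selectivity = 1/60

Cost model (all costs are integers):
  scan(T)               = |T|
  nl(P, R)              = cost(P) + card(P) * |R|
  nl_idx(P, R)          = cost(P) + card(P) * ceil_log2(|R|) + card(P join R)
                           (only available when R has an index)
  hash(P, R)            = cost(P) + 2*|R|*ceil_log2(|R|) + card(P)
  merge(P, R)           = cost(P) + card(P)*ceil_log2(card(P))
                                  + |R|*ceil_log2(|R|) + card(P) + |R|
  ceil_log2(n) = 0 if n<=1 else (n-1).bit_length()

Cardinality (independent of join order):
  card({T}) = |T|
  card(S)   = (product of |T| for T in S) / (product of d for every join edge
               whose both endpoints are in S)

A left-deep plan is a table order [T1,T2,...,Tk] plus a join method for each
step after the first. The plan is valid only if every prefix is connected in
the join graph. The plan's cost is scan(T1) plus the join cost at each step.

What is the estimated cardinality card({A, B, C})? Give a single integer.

160

Tables in S: A(250), B(80), C(60)
Edges inside S: B-A(d=25), B-C(d=5), A-C(d=60)
numerator = 250 * 80 * 60 = 1200000
denominator = 25 * 5 * 60 = 7500
card(S) = 1200000 / 7500 = 160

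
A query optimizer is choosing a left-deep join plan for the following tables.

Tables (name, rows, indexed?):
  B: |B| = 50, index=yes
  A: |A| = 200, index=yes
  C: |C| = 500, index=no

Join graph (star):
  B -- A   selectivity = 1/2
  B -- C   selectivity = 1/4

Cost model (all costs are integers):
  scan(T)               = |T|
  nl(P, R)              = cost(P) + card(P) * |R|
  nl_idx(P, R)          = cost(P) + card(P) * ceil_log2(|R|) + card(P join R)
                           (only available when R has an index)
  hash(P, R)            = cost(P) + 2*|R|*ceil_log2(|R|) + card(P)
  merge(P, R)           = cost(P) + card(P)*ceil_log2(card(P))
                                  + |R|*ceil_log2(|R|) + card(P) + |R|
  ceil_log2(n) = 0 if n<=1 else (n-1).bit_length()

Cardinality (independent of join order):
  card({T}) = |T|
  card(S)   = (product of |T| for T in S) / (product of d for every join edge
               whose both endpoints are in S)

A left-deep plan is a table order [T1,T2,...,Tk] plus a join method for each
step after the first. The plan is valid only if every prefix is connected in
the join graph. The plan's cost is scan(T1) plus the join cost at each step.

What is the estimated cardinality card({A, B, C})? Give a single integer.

Tables in S: A(200), B(50), C(500)
Edges inside S: B-A(d=2), B-C(d=4)
numerator = 200 * 50 * 500 = 5000000
denominator = 2 * 4 = 8
card(S) = 5000000 / 8 = 625000

625000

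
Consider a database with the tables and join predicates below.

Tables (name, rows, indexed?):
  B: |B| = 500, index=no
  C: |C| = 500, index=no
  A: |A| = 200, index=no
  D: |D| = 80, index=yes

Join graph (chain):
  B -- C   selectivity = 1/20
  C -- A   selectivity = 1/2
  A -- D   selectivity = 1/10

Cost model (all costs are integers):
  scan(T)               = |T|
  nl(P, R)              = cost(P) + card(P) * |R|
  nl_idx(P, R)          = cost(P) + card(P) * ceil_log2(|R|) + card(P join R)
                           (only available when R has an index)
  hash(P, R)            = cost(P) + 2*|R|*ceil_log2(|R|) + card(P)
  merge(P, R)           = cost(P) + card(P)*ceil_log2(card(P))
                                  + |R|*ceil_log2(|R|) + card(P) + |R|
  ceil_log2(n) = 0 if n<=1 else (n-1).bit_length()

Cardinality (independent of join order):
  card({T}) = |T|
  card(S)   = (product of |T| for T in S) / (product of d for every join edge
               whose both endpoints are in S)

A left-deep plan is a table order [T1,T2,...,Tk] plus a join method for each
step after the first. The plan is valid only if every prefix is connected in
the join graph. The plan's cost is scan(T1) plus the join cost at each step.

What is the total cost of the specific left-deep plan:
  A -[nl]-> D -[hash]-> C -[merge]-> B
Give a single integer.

8031800

step 1: scan A: cost=200, card=200
step 2: join D via nl
    card(P join D) = 200*80/(10) = 1600
    cost = 200 + 200*80 = 16200
step 3: join C via hash
    card(P join C) = 1600*500/(2) = 400000
    cost = 16200 + 2*500*9 + 1600 = 26800
step 4: join B via merge
    card(P join B) = 400000*500/(20) = 10000000
    cost = 26800 + 400000*19 + 500*9 + 400000 + 500 = 8031800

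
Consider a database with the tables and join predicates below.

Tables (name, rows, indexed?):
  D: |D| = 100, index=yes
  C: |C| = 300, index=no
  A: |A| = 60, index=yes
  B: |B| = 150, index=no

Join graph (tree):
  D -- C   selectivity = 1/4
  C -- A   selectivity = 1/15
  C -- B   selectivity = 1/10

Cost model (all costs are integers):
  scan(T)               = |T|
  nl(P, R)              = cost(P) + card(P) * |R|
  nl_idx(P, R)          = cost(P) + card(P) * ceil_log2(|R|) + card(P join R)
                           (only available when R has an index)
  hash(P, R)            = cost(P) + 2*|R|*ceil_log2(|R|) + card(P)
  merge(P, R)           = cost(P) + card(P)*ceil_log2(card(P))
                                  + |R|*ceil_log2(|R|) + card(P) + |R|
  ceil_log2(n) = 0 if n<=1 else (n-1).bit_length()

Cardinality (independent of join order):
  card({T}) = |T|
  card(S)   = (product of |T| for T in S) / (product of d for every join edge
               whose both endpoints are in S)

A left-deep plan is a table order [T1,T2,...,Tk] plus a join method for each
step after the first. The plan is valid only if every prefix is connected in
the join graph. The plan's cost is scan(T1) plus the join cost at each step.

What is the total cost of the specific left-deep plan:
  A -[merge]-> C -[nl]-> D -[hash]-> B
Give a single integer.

step 1: scan A: cost=60, card=60
step 2: join C via merge
    card(P join C) = 60*300/(15) = 1200
    cost = 60 + 60*6 + 300*9 + 60 + 300 = 3480
step 3: join D via nl
    card(P join D) = 1200*100/(4) = 30000
    cost = 3480 + 1200*100 = 123480
step 4: join B via hash
    card(P join B) = 30000*150/(10) = 450000
    cost = 123480 + 2*150*8 + 30000 = 155880

155880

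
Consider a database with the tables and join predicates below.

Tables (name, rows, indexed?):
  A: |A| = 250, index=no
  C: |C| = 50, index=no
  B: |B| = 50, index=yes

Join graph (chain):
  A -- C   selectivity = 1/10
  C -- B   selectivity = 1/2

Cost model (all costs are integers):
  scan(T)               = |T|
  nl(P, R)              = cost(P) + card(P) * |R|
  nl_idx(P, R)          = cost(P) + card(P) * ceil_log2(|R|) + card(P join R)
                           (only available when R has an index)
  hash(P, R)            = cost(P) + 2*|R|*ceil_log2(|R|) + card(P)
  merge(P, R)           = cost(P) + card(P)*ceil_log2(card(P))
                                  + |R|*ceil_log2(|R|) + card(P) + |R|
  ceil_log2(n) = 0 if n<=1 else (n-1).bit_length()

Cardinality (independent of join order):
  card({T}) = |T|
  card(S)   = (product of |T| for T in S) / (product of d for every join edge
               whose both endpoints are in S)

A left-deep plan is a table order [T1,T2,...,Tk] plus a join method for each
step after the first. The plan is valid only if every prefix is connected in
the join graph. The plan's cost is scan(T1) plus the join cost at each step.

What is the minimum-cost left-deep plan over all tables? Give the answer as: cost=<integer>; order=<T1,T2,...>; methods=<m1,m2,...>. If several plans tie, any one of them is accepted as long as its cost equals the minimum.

cost=2950; order=A,C,B; methods=hash,hash

Selinger DP (subsets sized 1..n):
  {A}: scan cost=250, card=250
  {C}: scan cost=50, card=50
  {B}: scan cost=50, card=50
  {AC}: card=1250; try (C,hash)→1100, (A,merge)→2650, (C,merge)→2850, (A,hash)→4100, (A,nl)→12550, (C,nl)→12750; best=1100 via (C,hash)
  {BC}: card=1250; try (C,hash)→700, (B,hash)→700, (C,merge)→750, (B,merge)→750, (B,nl_idx)→1600, (C,nl)→2550 …(+1); best=700 via (C,hash)
  {ABC}: card=31250; try (B,hash)→2950, (A,hash)→5950, (B,merge)→16450, (A,merge)→17950, (B,nl_idx)→39850, (B,nl)→63600 …(+1); best=2950 via (B,hash)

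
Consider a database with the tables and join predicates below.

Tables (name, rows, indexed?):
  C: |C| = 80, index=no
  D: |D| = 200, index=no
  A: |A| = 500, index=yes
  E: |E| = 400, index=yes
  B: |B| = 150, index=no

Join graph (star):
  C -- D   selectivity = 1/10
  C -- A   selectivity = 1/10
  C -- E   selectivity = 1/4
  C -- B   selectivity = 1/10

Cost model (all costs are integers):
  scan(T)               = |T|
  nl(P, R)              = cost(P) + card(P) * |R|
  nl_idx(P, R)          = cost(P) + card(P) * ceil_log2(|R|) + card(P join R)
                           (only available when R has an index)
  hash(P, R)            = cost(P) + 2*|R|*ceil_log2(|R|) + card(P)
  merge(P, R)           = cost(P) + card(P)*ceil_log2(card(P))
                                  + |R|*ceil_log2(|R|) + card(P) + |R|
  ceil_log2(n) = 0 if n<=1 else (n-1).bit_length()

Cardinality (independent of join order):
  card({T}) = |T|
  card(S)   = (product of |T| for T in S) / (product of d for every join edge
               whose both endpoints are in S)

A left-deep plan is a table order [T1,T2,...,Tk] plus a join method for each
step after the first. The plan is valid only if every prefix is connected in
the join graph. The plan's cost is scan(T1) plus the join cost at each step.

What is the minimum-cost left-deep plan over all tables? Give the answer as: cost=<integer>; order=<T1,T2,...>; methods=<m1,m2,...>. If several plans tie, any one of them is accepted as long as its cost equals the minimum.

Selinger DP (subsets sized 1..n):
  {C}: scan cost=80, card=80
  {D}: scan cost=200, card=200
  {A}: scan cost=500, card=500
  {E}: scan cost=400, card=400
  {B}: scan cost=150, card=150
  {CD}: card=1600; try (C,hash)→1520, (D,merge)→2520, (C,merge)→2640, (D,hash)→3360, (D,nl)→16080, (C,nl)→16200; best=1520 via (C,hash)
  {AC}: card=4000; try (C,hash)→2120, (A,nl_idx)→4800, (A,merge)→5720, (C,merge)→6140, (A,hash)→9160, (A,nl)→40080 …(+1); best=2120 via (C,hash)
  {CE}: card=8000; try (C,hash)→1920, (E,merge)→4720, (C,merge)→5040, (E,hash)→7360, (E,nl_idx)→8800, (E,nl)→32080 …(+1); best=1920 via (C,hash)
  {BC}: card=1200; try (C,hash)→1420, (B,merge)→2070, (C,merge)→2140, (B,hash)→2560, (B,nl)→12080, (C,nl)→12150; best=1420 via (C,hash)
  {ACD}: card=80000; try (D,hash)→9320, (A,hash)→12120, (A,merge)→25720, (D,merge)→55920, (A,nl_idx)→95920, (A,nl)→801520 …(+1); best=9320 via (D,hash)
  {CDE}: card=160000; try (E,hash)→10320, (D,hash)→13120, (E,merge)→24720, (D,merge)→115720, (E,nl_idx)→175920, (E,nl)→641520 …(+1); best=10320 via (E,hash)
  {BCD}: card=24000; try (B,hash)→5520, (D,hash)→5820, (D,merge)→17620, (B,merge)→22070, (D,nl)→241420, (B,nl)→241520; best=5520 via (B,hash)
  {ACE}: card=400000; try (E,hash)→13320, (A,hash)→18920, (E,merge)→58120, (A,merge)→118920, (E,nl_idx)→438120, (A,nl_idx)→473920 …(+2); best=13320 via (E,hash)
  {ABC}: card=60000; try (B,hash)→8520, (A,hash)→11620, (A,merge)→20820, (B,merge)→55470, (A,nl_idx)→72220, (A,nl)→601420 …(+1); best=8520 via (B,hash)
  {BCE}: card=120000; try (E,hash)→9820, (B,hash)→12320, (E,merge)→19820, (B,merge)→115270, (E,nl_idx)→132220, (E,nl)→481420 …(+1); best=9820 via (E,hash)
  {ACDE}: card=8000000; try (E,hash)→96520, (A,hash)→179320, (D,hash)→416520, (E,merge)→1453320, (A,merge)→3055320, (D,merge)→8015120 …(+5); best=96520 via (E,hash)
  {ABCD}: card=1200000; try (A,hash)→38520, (D,hash)→71720, (B,hash)→91720, (A,merge)→394520, (D,merge)→1030320, (A,nl_idx)→1421520 …(+4); best=38520 via (A,hash)
  {BCDE}: card=2400000; try (E,hash)→36720, (D,hash)→133020, (B,hash)→172720, (E,merge)→393520, (D,merge)→2171620, (E,nl_idx)→2621520 …(+4); best=36720 via (E,hash)
  {ABCE}: card=6000000; try (E,hash)→75720, (A,hash)→138820, (B,hash)→415720, (E,merge)→1032520, (A,merge)→2174820, (E,nl_idx)→6548520 …(+5); best=75720 via (E,hash)
  {ABCDE}: card=120000000; try (E,hash)→1245720, (A,hash)→2445720, (D,hash)→6078920, (B,hash)→8098920, (E,merge)→26442520, (A,merge)→55241720 …(+8); best=1245720 via (E,hash)

cost=1245720; order=D,C,B,A,E; methods=hash,hash,hash,hash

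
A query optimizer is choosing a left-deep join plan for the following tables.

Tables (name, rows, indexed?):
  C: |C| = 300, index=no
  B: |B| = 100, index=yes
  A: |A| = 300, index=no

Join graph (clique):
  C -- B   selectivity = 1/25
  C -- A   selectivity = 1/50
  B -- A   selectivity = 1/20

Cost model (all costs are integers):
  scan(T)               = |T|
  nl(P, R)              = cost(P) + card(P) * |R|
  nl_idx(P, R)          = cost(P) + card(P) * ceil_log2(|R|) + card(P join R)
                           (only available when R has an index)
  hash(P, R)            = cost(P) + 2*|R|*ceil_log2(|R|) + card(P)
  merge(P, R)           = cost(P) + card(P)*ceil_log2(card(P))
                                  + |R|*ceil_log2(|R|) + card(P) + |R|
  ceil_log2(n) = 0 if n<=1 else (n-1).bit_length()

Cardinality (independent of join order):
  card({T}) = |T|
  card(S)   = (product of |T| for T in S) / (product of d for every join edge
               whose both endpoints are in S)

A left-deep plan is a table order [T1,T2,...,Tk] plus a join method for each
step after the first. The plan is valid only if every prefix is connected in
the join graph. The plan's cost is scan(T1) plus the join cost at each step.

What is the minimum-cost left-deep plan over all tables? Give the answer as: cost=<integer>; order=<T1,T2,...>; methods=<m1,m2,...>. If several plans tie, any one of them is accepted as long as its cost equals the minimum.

Selinger DP (subsets sized 1..n):
  {C}: scan cost=300, card=300
  {B}: scan cost=100, card=100
  {A}: scan cost=300, card=300
  {BC}: card=1200; try (B,hash)→2000, (B,nl_idx)→3600, (C,merge)→3900, (B,merge)→4100, (C,hash)→5600, (C,nl)→30100 …(+1); best=2000 via (B,hash)
  {AC}: card=1800; try (C,hash)→6000, (A,hash)→6000, (C,merge)→6300, (A,merge)→6300, (C,nl)→90300, (A,nl)→90300; best=6000 via (C,hash)
  {AB}: card=1500; try (B,hash)→2000, (B,nl_idx)→3900, (A,merge)→3900, (B,merge)→4100, (A,hash)→5600, (A,nl)→30100 …(+1); best=2000 via (B,hash)
  {ABC}: card=360; try (A,hash)→8600, (C,hash)→8900, (B,hash)→9200, (B,nl_idx)→18960, (A,merge)→19400, (C,merge)→23000 …(+4); best=8600 via (A,hash)

cost=8600; order=C,B,A; methods=hash,hash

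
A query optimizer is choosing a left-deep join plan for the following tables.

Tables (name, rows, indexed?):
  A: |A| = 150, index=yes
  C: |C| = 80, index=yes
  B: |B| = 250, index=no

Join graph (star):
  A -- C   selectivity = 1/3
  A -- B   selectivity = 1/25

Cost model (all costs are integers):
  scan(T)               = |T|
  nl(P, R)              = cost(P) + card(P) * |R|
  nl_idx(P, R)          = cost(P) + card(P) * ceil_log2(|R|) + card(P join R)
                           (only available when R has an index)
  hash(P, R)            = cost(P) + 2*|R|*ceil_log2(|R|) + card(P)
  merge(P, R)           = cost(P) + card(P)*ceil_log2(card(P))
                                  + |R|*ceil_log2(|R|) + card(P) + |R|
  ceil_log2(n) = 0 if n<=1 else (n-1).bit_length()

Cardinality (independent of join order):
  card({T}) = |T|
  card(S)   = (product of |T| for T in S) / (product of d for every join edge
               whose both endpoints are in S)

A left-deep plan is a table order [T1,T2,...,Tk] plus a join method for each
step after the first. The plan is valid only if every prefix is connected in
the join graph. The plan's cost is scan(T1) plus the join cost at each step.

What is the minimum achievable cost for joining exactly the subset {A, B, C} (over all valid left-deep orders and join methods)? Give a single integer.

Selinger DP over subsets of {A,B,C}:
  {A}: scan cost=150, card=150
  {C}: scan cost=80, card=80
  {B}: scan cost=250, card=250
  {AC}: card=4000; try (C,hash)→1420, (A,merge)→2070, (C,merge)→2140, (A,hash)→2560, (A,nl_idx)→4720, (C,nl_idx)→5200 …(+2); best=1420 via (C,hash)
  {AB}: card=1500; try (A,hash)→2900, (B,merge)→3750, (A,nl_idx)→3750, (A,merge)→3850, (B,hash)→4300, (B,nl)→37650 …(+1); best=2900 via (A,hash)
  {ABC}: card=40000; try (C,hash)→5520, (B,hash)→9420, (C,merge)→21540, (C,nl_idx)→53400, (B,merge)→55670, (C,nl)→122900 …(+1); best=5520 via (C,hash)

5520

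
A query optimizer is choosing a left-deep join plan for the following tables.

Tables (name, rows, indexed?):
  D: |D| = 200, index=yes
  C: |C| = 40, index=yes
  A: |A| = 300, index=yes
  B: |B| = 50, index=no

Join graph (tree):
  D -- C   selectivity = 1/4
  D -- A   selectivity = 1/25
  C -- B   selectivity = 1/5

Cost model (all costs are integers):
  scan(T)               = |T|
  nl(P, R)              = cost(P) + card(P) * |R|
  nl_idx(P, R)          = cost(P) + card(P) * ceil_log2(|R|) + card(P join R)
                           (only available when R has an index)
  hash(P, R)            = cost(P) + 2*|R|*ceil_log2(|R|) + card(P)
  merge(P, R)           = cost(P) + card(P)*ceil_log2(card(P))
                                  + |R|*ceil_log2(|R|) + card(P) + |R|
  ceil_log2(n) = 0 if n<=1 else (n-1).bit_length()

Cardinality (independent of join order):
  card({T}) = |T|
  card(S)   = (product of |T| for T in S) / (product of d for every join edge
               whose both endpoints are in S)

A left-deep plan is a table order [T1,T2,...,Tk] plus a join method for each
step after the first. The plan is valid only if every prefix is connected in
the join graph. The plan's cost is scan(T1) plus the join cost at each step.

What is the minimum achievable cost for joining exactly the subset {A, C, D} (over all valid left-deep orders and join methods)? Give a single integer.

Selinger DP over subsets of {A,C,D}:
  {D}: scan cost=200, card=200
  {C}: scan cost=40, card=40
  {A}: scan cost=300, card=300
  {CD}: card=2000; try (C,hash)→880, (D,merge)→2120, (C,merge)→2280, (D,nl_idx)→2360, (D,hash)→3280, (C,nl_idx)→3400 …(+2); best=880 via (C,hash)
  {AD}: card=2400; try (D,hash)→3800, (A,nl_idx)→4400, (A,merge)→5000, (D,merge)→5100, (D,nl_idx)→5100, (A,hash)→5800 …(+2); best=3800 via (D,hash)
  {ACD}: card=24000; try (C,hash)→6680, (A,hash)→8280, (A,merge)→27880, (C,merge)→35280, (C,nl_idx)→42200, (A,nl_idx)→42880 …(+2); best=6680 via (C,hash)

6680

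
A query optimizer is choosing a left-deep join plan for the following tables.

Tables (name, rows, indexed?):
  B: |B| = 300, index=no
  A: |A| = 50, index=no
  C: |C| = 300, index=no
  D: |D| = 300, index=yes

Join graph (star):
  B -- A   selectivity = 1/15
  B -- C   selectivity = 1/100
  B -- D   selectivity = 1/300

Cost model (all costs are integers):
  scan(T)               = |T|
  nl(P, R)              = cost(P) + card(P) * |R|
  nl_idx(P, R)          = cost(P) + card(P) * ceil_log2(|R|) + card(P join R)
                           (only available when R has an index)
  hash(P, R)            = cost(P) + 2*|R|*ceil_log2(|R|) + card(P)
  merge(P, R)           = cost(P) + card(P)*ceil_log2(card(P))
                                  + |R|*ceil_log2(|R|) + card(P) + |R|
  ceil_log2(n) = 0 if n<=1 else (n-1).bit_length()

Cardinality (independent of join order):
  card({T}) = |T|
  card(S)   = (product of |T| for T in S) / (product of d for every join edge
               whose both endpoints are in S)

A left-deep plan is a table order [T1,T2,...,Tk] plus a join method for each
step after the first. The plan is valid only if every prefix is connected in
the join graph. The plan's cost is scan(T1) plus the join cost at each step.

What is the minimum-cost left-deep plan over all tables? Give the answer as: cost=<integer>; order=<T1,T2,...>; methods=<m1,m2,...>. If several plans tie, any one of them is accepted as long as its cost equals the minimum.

Selinger DP (subsets sized 1..n):
  {B}: scan cost=300, card=300
  {A}: scan cost=50, card=50
  {C}: scan cost=300, card=300
  {D}: scan cost=300, card=300
  {AB}: card=1000; try (A,hash)→1200, (B,merge)→3400, (A,merge)→3650, (B,hash)→5500, (B,nl)→15050, (A,nl)→15300; best=1200 via (A,hash)
  {BC}: card=900; try (C,hash)→6000, (B,hash)→6000, (C,merge)→6300, (B,merge)→6300, (C,nl)→90300, (B,nl)→90300; best=6000 via (C,hash)
  {BD}: card=300; try (D,nl_idx)→3300, (D,hash)→6000, (B,hash)→6000, (D,merge)→6300, (B,merge)→6300, (D,nl)→90300 …(+1); best=3300 via (D,nl_idx)
  {ABC}: card=3000; try (A,hash)→7500, (C,hash)→7600, (C,merge)→15200, (A,merge)→16250, (A,nl)→51000, (C,nl)→301200; best=7500 via (A,hash)
  {ABD}: card=1000; try (A,hash)→4200, (A,merge)→6650, (D,hash)→7600, (D,nl_idx)→11200, (D,merge)→15200, (A,nl)→18300 …(+1); best=4200 via (A,hash)
  {BCD}: card=900; try (C,hash)→9000, (C,merge)→9300, (D,hash)→12300, (D,nl_idx)→15000, (D,merge)→18900, (C,nl)→93300 …(+1); best=9000 via (C,hash)
  {ABCD}: card=3000; try (A,hash)→10500, (C,hash)→10600, (D,hash)→15900, (C,merge)→18200, (A,merge)→19250, (D,nl_idx)→37500 …(+4); best=10500 via (A,hash)

cost=10500; order=B,D,C,A; methods=nl_idx,hash,hash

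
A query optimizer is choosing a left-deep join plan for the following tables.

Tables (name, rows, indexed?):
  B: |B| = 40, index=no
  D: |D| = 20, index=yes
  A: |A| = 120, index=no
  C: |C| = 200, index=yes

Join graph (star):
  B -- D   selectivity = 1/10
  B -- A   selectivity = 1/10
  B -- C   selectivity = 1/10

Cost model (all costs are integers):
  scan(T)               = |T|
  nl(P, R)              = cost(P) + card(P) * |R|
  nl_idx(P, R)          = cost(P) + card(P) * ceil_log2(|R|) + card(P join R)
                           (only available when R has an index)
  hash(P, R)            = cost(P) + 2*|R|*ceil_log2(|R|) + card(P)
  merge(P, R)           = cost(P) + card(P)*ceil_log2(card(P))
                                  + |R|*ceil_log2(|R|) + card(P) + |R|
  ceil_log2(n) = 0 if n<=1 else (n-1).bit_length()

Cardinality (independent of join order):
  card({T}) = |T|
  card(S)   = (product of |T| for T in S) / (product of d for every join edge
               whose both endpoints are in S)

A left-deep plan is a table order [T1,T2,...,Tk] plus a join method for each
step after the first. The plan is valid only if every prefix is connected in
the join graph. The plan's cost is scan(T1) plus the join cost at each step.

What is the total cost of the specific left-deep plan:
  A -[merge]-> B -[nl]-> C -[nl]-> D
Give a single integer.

289360

step 1: scan A: cost=120, card=120
step 2: join B via merge
    card(P join B) = 120*40/(10) = 480
    cost = 120 + 120*7 + 40*6 + 120 + 40 = 1360
step 3: join C via nl
    card(P join C) = 480*200/(10) = 9600
    cost = 1360 + 480*200 = 97360
step 4: join D via nl
    card(P join D) = 9600*20/(10) = 19200
    cost = 97360 + 9600*20 = 289360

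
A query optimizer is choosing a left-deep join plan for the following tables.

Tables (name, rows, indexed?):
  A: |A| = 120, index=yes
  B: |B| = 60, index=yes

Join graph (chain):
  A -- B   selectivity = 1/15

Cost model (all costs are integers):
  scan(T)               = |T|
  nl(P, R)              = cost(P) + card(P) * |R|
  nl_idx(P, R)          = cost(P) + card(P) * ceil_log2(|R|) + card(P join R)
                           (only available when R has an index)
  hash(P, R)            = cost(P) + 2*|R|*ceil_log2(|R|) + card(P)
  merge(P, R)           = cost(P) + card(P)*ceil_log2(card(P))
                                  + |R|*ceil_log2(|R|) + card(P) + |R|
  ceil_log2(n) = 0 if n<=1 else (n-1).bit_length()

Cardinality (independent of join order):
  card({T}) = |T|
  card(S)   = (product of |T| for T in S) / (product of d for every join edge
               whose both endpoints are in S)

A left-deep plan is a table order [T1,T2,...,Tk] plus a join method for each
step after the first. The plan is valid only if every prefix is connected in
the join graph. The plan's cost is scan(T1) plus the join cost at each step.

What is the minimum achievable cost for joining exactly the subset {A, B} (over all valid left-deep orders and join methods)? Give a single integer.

Selinger DP over subsets of {A,B}:
  {A}: scan cost=120, card=120
  {B}: scan cost=60, card=60
  {AB}: card=480; try (B,hash)→960, (A,nl_idx)→960, (B,nl_idx)→1320, (A,merge)→1440, (B,merge)→1500, (A,hash)→1800 …(+2); best=960 via (B,hash)

960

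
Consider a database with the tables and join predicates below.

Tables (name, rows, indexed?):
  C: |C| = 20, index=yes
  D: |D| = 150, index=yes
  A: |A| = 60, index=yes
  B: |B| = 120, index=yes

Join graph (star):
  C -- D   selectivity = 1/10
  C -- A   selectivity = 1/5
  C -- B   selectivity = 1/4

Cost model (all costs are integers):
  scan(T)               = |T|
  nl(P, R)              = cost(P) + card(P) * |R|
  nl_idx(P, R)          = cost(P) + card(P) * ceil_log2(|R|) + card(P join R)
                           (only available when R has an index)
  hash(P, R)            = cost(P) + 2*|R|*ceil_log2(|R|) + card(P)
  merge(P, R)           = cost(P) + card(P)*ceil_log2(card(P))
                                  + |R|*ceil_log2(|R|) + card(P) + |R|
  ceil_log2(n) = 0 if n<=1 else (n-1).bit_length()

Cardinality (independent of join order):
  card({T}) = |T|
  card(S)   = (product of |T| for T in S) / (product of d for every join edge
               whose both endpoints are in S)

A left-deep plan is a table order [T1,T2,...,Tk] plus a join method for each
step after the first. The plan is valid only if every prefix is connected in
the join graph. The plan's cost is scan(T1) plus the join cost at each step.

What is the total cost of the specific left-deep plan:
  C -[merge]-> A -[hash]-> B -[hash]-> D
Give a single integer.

12080

step 1: scan C: cost=20, card=20
step 2: join A via merge
    card(P join A) = 20*60/(5) = 240
    cost = 20 + 20*5 + 60*6 + 20 + 60 = 560
step 3: join B via hash
    card(P join B) = 240*120/(4) = 7200
    cost = 560 + 2*120*7 + 240 = 2480
step 4: join D via hash
    card(P join D) = 7200*150/(10) = 108000
    cost = 2480 + 2*150*8 + 7200 = 12080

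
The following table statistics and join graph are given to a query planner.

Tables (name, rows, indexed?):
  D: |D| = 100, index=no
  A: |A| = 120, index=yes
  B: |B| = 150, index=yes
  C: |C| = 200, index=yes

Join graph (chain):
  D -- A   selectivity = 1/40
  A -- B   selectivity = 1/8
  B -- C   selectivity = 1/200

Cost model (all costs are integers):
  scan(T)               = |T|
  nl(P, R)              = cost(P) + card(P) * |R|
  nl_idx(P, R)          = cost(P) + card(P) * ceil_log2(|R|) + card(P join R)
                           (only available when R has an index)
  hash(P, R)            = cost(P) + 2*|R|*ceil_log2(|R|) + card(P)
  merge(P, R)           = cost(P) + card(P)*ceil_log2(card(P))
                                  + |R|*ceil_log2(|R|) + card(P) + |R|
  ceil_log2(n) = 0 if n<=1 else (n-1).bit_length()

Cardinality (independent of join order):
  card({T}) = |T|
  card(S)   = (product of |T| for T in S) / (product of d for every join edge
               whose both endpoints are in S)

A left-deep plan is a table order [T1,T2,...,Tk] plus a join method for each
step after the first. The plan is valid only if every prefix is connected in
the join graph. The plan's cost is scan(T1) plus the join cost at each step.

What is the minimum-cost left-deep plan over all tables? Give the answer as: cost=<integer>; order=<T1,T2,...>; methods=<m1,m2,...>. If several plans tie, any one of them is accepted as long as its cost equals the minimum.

cost=6980; order=B,C,A,D; methods=nl_idx,hash,hash

Selinger DP (subsets sized 1..n):
  {D}: scan cost=100, card=100
  {A}: scan cost=120, card=120
  {B}: scan cost=150, card=150
  {C}: scan cost=200, card=200
  {AD}: card=300; try (A,nl_idx)→1100, (D,hash)→1640, (A,merge)→1860, (D,merge)→1880, (A,hash)→1880, (A,nl)→12100 …(+1); best=1100 via (A,nl_idx)
  {AB}: card=2250; try (A,hash)→1980, (B,merge)→2430, (A,merge)→2460, (B,hash)→2640, (B,nl_idx)→3330, (A,nl_idx)→3450 …(+2); best=1980 via (A,hash)
  {BC}: card=150; try (C,nl_idx)→1500, (B,nl_idx)→1950, (B,hash)→2800, (C,merge)→3300, (B,merge)→3350, (C,hash)→3500 …(+2); best=1500 via (C,nl_idx)
  {ABD}: card=5625; try (B,hash)→3800, (B,merge)→5450, (D,hash)→5630, (B,nl_idx)→9125, (D,merge)→32030, (B,nl)→46100 …(+1); best=3800 via (B,hash)
  {ABC}: card=2250; try (A,hash)→3330, (A,merge)→3810, (A,nl_idx)→4800, (C,hash)→7430, (A,nl)→19500, (C,nl_idx)→22230 …(+2); best=3330 via (A,hash)
  {ABCD}: card=5625; try (D,hash)→6980, (C,hash)→12625, (D,merge)→33380, (C,nl_idx)→54425, (C,merge)→84350, (D,nl)→228330 …(+1); best=6980 via (D,hash)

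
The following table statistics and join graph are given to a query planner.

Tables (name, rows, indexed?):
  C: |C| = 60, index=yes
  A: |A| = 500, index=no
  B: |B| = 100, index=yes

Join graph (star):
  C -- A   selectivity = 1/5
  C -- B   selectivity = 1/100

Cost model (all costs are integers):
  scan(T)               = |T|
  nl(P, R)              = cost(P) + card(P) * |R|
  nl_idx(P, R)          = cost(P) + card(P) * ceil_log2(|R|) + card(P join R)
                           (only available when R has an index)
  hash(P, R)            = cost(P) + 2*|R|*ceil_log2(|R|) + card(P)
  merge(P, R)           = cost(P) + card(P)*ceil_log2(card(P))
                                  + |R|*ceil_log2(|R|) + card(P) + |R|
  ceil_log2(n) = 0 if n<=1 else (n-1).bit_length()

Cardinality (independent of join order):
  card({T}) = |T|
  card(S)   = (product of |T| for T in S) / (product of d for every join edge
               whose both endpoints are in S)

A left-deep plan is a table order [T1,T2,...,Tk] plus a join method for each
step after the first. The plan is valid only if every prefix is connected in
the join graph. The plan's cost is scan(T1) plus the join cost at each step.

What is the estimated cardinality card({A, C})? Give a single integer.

6000

Tables in S: A(500), C(60)
Edges inside S: C-A(d=5)
numerator = 500 * 60 = 30000
denominator = 5 = 5
card(S) = 30000 / 5 = 6000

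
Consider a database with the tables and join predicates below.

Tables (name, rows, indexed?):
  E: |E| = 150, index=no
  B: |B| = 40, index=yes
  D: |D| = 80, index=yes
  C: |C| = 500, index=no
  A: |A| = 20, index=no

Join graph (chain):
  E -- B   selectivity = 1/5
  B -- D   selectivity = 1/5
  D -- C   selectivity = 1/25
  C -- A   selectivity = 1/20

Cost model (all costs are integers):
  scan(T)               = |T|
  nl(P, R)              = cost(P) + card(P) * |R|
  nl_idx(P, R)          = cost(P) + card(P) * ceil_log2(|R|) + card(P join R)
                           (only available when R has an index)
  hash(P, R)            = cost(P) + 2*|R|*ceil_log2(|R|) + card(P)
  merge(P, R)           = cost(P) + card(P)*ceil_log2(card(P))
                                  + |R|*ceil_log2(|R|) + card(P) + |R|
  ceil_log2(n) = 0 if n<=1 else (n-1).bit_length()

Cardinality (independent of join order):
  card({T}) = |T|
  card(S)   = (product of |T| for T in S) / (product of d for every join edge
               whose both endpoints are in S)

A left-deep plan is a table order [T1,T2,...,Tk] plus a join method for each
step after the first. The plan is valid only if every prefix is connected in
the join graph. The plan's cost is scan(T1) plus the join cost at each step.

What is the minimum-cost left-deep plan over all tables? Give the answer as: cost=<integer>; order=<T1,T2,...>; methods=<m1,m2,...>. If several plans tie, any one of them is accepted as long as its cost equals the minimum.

Selinger DP (subsets sized 1..n):
  {E}: scan cost=150, card=150
  {B}: scan cost=40, card=40
  {D}: scan cost=80, card=80
  {C}: scan cost=500, card=500
  {A}: scan cost=20, card=20
  {BE}: card=1200; try (B,hash)→780, (E,merge)→1670, (B,merge)→1780, (B,nl_idx)→2250, (E,hash)→2480, (E,nl)→6040 …(+1); best=780 via (B,hash)
  {BD}: card=640; try (B,hash)→640, (D,merge)→960, (D,nl_idx)→960, (B,merge)→1000, (D,hash)→1200, (B,nl_idx)→1200 …(+2); best=640 via (B,hash)
  {CD}: card=1600; try (D,hash)→2120, (D,nl_idx)→5600, (C,merge)→5720, (D,merge)→6140, (C,hash)→9160, (C,nl)→40080 …(+1); best=2120 via (D,hash)
  {AC}: card=500; try (A,hash)→1200, (C,merge)→5140, (A,merge)→5620, (C,hash)→9040, (C,nl)→10020, (A,nl)→10500; best=1200 via (A,hash)
  {BDE}: card=19200; try (D,hash)→3100, (E,hash)→3680, (E,merge)→9030, (D,merge)→15820, (D,nl_idx)→28380, (E,nl)→96640 …(+1); best=3100 via (D,hash)
  {BCD}: card=12800; try (B,hash)→4200, (C,hash)→10280, (C,merge)→12680, (B,merge)→21600, (B,nl_idx)→24520, (B,nl)→66120 …(+1); best=4200 via (B,hash)
  {ACD}: card=1600; try (D,hash)→2820, (A,hash)→3920, (D,nl_idx)→6300, (D,merge)→6840, (A,merge)→21440, (A,nl)→34120 …(+1); best=2820 via (D,hash)
  {BCDE}: card=384000; try (E,hash)→19400, (C,hash)→31300, (E,merge)→197550, (C,merge)→315300, (E,nl)→1924200, (C,nl)→9603100; best=19400 via (E,hash)
  {ABCD}: card=12800; try (B,hash)→4900, (A,hash)→17200, (B,merge)→22300, (B,nl_idx)→25220, (B,nl)→66820, (A,merge)→196320 …(+1); best=4900 via (B,hash)
  {ABCDE}: card=384000; try (E,hash)→20100, (E,merge)→198250, (A,hash)→403600, (E,nl)→1924900, (A,nl)→7699400, (A,merge)→7699520; best=20100 via (E,hash)

cost=20100; order=C,A,D,B,E; methods=hash,hash,hash,hash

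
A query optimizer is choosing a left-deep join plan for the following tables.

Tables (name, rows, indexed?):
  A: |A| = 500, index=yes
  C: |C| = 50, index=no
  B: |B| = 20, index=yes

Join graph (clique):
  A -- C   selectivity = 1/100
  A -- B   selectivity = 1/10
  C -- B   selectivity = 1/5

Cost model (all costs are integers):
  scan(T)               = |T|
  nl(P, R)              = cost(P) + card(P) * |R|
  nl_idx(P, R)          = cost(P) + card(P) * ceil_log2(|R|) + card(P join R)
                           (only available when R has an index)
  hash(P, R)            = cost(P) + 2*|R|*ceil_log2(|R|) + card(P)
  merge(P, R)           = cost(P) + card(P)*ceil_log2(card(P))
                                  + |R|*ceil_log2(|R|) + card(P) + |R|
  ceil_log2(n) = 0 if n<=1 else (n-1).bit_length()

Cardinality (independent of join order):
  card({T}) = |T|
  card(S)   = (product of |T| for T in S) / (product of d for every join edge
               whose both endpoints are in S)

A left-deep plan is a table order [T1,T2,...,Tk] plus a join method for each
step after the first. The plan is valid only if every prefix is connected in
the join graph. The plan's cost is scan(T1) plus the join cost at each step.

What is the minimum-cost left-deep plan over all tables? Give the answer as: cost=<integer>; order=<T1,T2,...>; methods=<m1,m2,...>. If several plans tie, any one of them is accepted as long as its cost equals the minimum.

cost=1200; order=C,A,B; methods=nl_idx,hash

Selinger DP (subsets sized 1..n):
  {A}: scan cost=500, card=500
  {C}: scan cost=50, card=50
  {B}: scan cost=20, card=20
  {AC}: card=250; try (A,nl_idx)→750, (C,hash)→1600, (A,merge)→5400, (C,merge)→5850, (A,hash)→9100, (A,nl)→25050 …(+1); best=750 via (A,nl_idx)
  {AB}: card=1000; try (B,hash)→1200, (A,nl_idx)→1200, (B,nl_idx)→4000, (A,merge)→5140, (B,merge)→5620, (A,hash)→9040 …(+2); best=1200 via (B,hash)
  {BC}: card=200; try (B,hash)→300, (C,merge)→490, (B,nl_idx)→500, (B,merge)→520, (C,hash)→640, (C,nl)→1020 …(+1); best=300 via (B,hash)
  {ABC}: card=100; try (B,hash)→1200, (B,nl_idx)→2100, (A,nl_idx)→2200, (C,hash)→2800, (B,merge)→3120, (B,nl)→5750 …(+5); best=1200 via (B,hash)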